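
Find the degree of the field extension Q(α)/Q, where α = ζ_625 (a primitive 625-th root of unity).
[Q(α):Q] = 500

The minimal polynomial of ζ_625 over Q is the 625-th cyclotomic polynomial Φ_625(x), which is irreducible over Q and has degree φ(625) = 500. Hence [Q(α):Q] = φ(625) = 500.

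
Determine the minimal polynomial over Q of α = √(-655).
m_α(x) = x^2 + 655

α satisfies α^2 + 655 = 0, so x^2 + 655 annihilates α. Since d = -655 is squarefree and ≠ 1, it is not a perfect square in Q, so x^2 + 655 has no rational root and is therefore irreducible over Q (a degree-2 polynomial over a field is irreducible iff it has no root). Hence m_α(x) = x^2 + 655.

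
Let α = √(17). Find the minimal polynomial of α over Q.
m_α(x) = x^2 - 17

α satisfies α^2 - 17 = 0, so x^2 - 17 annihilates α. Since d = 17 is squarefree and ≠ 1, it is not a perfect square in Q, so x^2 - 17 has no rational root and is therefore irreducible over Q (a degree-2 polynomial over a field is irreducible iff it has no root). Hence m_α(x) = x^2 - 17.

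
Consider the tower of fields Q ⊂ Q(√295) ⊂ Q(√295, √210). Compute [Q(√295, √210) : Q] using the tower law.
[Q(√295, √210) : Q] = 4

[Q(√295):Q] = 2 (min poly x^2 - 295, irreducible since 295 is squarefree > 1). For the top step, suppose √210 ∈ Q(√295), say √210 = c + d√295 with c, d ∈ Q. Squaring: 210 = c^2 + 295d^2 + 2cd√295. Since √295 ∉ Q this forces 2cd = 0. If d = 0 then √210 = c ∈ Q, contradicting 210 squarefree > 1. If c = 0 then 210 = 295d^2, so 295·210 = (295d)^2 is a perfect square in Q — but 295·210 = 61950 is not a perfect square (since 295 and 210 are distinct squarefree integers). Contradiction. Hence √210 ∉ Q(√295), so x^2 - 210 stays irreducible over Q(√295) and [Q(√295, √210) : Q(√295)] = 2. By the tower law, [Q(√295, √210) : Q] = 2 · 2 = 4.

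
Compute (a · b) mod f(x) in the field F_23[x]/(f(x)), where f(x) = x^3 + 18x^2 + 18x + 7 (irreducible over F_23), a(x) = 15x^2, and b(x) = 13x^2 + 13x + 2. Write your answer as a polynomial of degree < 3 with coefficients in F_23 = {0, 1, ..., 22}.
a · b ≡ x^2 + 21 (mod f(x))

Multiply in F_23[x]: a(x)·b(x) = (15x^2)·(13x^2 + 13x + 2) = 11x^4 + 11x^3 + 7x^2. This has degree ≥ 3, so divide by f(x) over F_23: 11x^4 + 11x^3 + 7x^2 = (11x + 20)·(x^3 + 18x^2 + 18x + 7) + (x^2 + 21). Hence a·b ≡ x^2 + 21 (mod f). (F_23[x]/(f) is a field with 23^3 = 12167 elements since f is irreducible of degree 3.)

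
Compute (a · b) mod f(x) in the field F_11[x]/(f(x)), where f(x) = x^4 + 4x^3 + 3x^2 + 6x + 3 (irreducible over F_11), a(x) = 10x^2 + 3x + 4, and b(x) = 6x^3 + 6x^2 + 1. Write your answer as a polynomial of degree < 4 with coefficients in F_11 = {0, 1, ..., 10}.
a · b ≡ 4x^3 + 6x^2 + 3x + 6 (mod f(x))

Multiply in F_11[x]: a(x)·b(x) = (10x^2 + 3x + 4)·(6x^3 + 6x^2 + 1) = 5x^5 + x^4 + 9x^3 + x^2 + 3x + 4. This has degree ≥ 4, so divide by f(x) over F_11: 5x^5 + x^4 + 9x^3 + x^2 + 3x + 4 = (5x + 3)·(x^4 + 4x^3 + 3x^2 + 6x + 3) + (4x^3 + 6x^2 + 3x + 6). Hence a·b ≡ 4x^3 + 6x^2 + 3x + 6 (mod f). (F_11[x]/(f) is a field with 11^4 = 14641 elements since f is irreducible of degree 4.)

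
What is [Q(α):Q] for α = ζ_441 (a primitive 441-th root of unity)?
[Q(α):Q] = 252

The minimal polynomial of ζ_441 over Q is the 441-th cyclotomic polynomial Φ_441(x), which is irreducible over Q and has degree φ(441) = 252. Hence [Q(α):Q] = φ(441) = 252.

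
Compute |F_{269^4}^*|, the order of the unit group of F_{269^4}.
|F_{269^4}^*| = 5236114320

F_{269^4} has 269^4 = 5236114321 elements; its multiplicative group consists of all nonzero elements, so |F_{269^4}^*| = 5236114321 - 1 = 5236114320. (It is cyclic since any finite subgroup of the multiplicative group of a field is cyclic.)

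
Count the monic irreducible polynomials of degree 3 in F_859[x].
There are 211279640 monic irreducible polynomials of degree 3 over F_859

Each element of F_{859^3} that lies in no proper subfield is a root of exactly one monic irreducible of degree 3 over F_859, and each such polynomial has 3 distinct roots in F_{859^3}. By Möbius inversion the count is N_859(3) = (1/3) Σ_{d|3} μ(3/d) · 859^d = (1/3)(μ(3)·859^1 + μ(1)·859^3) = 633838920/3 = 211279640.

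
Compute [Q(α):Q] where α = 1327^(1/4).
[Q(α):Q] = 4

α is a root of x^4 - 1327. By Eisenstein's criterion at the prime p = 1327 (which divides the constant term 1327 but p^2 = 1760929 does not, since 1327 is squarefree), x^4 - 1327 is irreducible over Q. Hence [Q(α):Q] = 4.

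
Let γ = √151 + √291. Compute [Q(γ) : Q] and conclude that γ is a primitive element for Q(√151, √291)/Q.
[Q(γ) : Q] = 4 (equivalently, Q(γ) = Q(√151, √291))

Obviously Q(γ) ⊆ Q(√151, √291), and [Q(√151, √291):Q] = 4 (since 151, 291 are distinct squarefree integers > 1 with 43941 not a perfect square). To show equality we compute the minimal polynomial of γ. From γ = √151 + √291: γ^2 = 151 + 2√(43941) + 291 = 442 + 2√(43941), so γ^2 - 442 = 2√(43941); squaring, (γ^2 - 442)^2 = 4·43941, i.e. γ^4 - 884γ^2 + 195364 - 175764 = 0, i.e. γ^4 - 884γ^2 + 19600 = 0. So γ is a root of x^4 - 884x^2 + 19600. This polynomial is irreducible over Q: it has no rational root (each ±√151 ± √291 is irrational), and any factorization into two quadratics over Q would force √(43941) ∈ Q (pairing opposite roots) or √151, √291 ∈ Q (other pairings), all impossible. Hence [Q(γ):Q] = 4 = [Q(√151, √291):Q], so Q(γ) = Q(√151, √291).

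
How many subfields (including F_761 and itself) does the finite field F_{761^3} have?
F_{761^3} has 2 subfields

The subfields of F_{p^n} are exactly the fields F_{p^d} for d | n (each is the fixed field of the unique index-d subgroup of Gal(F_{p^n}/F_p) ≅ Z/nZ). The divisors of n = 3 are {1, 3}, giving 2 subfields: F_{761^1}, F_{761^3}.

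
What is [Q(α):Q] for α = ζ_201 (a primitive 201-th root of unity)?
[Q(α):Q] = 132

The minimal polynomial of ζ_201 over Q is the 201-th cyclotomic polynomial Φ_201(x), which is irreducible over Q and has degree φ(201) = 132. Hence [Q(α):Q] = φ(201) = 132.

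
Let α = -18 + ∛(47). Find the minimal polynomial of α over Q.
m_α(x) = x^3 + 54x^2 + 972x + 5785

Set β = α + 18 = ∛(47), so β^3 = 47. Then (α + 18)^3 - 47 = 0, i.e. α is a root of g(x) = (x + 18)^3 - 47 = x^3 + 54x^2 + 972x + 5785. Since g(x) = h(x + 18) where h(x) = x^3 - 47, and h is irreducible over Q (because 47 is not a perfect cube, so h has no rational root, and a monic cubic with no rational root is irreducible), g is also irreducible (irreducibility is preserved under the substitution x → x + 18). Hence m_α(x) = x^3 + 54x^2 + 972x + 5785.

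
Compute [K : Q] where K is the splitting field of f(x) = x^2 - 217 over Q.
[K : Q] = 2

f(x) = x^2 - 217 factors as (x - √217)(x + √217). The splitting field is K = Q(√217). Since 217 is squarefree and > 1, it is not a perfect square, so x^2 - 217 is irreducible over Q and [Q(√217) : Q] = 2. Hence [K : Q] = 2.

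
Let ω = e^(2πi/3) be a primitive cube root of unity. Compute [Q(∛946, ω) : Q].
[Q(∛946, ω) : Q] = 6

[Q(∛946):Q] = 3 (min poly x^3 - 946, irreducible since 946 is not a perfect cube). [Q(ω):Q] = 2 (min poly x^2 + x + 1). Since Q(∛946) ⊂ R and ω ∉ R, we have ω ∉ Q(∛946), so x^2 + x + 1 remains irreducible over Q(∛946) and [Q(∛946, ω) : Q(∛946)] = 2. By the tower law, [Q(∛946, ω) : Q] = 3 · 2 = 6. (In fact Q(∛946, ω) is the splitting field of x^3 - 946 over Q.)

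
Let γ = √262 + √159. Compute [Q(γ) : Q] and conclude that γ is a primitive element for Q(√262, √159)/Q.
[Q(γ) : Q] = 4 (equivalently, Q(γ) = Q(√262, √159))

Obviously Q(γ) ⊆ Q(√262, √159), and [Q(√262, √159):Q] = 4 (since 262, 159 are distinct squarefree integers > 1 with 41658 not a perfect square). To show equality we compute the minimal polynomial of γ. From γ = √262 + √159: γ^2 = 262 + 2√(41658) + 159 = 421 + 2√(41658), so γ^2 - 421 = 2√(41658); squaring, (γ^2 - 421)^2 = 4·41658, i.e. γ^4 - 842γ^2 + 177241 - 166632 = 0, i.e. γ^4 - 842γ^2 + 10609 = 0. So γ is a root of x^4 - 842x^2 + 10609. This polynomial is irreducible over Q: it has no rational root (each ±√262 ± √159 is irrational), and any factorization into two quadratics over Q would force √(41658) ∈ Q (pairing opposite roots) or √262, √159 ∈ Q (other pairings), all impossible. Hence [Q(γ):Q] = 4 = [Q(√262, √159):Q], so Q(γ) = Q(√262, √159).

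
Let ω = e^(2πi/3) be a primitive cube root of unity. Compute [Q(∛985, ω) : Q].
[Q(∛985, ω) : Q] = 6

[Q(∛985):Q] = 3 (min poly x^3 - 985, irreducible since 985 is not a perfect cube). [Q(ω):Q] = 2 (min poly x^2 + x + 1). Since Q(∛985) ⊂ R and ω ∉ R, we have ω ∉ Q(∛985), so x^2 + x + 1 remains irreducible over Q(∛985) and [Q(∛985, ω) : Q(∛985)] = 2. By the tower law, [Q(∛985, ω) : Q] = 3 · 2 = 6. (In fact Q(∛985, ω) is the splitting field of x^3 - 985 over Q.)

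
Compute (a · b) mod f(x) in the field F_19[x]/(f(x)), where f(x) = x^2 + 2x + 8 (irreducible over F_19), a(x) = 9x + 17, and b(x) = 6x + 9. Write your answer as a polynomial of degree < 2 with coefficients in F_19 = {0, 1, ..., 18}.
a · b ≡ 18x + 6 (mod f(x))

Multiply in F_19[x]: a(x)·b(x) = (9x + 17)·(6x + 9) = 16x^2 + 12x + 1. This has degree ≥ 2, so divide by f(x) over F_19: 16x^2 + 12x + 1 = (16)·(x^2 + 2x + 8) + (18x + 6). Hence a·b ≡ 18x + 6 (mod f). (F_19[x]/(f) is a field with 19^2 = 361 elements since f is irreducible of degree 2.)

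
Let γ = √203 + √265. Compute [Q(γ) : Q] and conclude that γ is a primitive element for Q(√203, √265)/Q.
[Q(γ) : Q] = 4 (equivalently, Q(γ) = Q(√203, √265))

Obviously Q(γ) ⊆ Q(√203, √265), and [Q(√203, √265):Q] = 4 (since 203, 265 are distinct squarefree integers > 1 with 53795 not a perfect square). To show equality we compute the minimal polynomial of γ. From γ = √203 + √265: γ^2 = 203 + 2√(53795) + 265 = 468 + 2√(53795), so γ^2 - 468 = 2√(53795); squaring, (γ^2 - 468)^2 = 4·53795, i.e. γ^4 - 936γ^2 + 219024 - 215180 = 0, i.e. γ^4 - 936γ^2 + 3844 = 0. So γ is a root of x^4 - 936x^2 + 3844. This polynomial is irreducible over Q: it has no rational root (each ±√203 ± √265 is irrational), and any factorization into two quadratics over Q would force √(53795) ∈ Q (pairing opposite roots) or √203, √265 ∈ Q (other pairings), all impossible. Hence [Q(γ):Q] = 4 = [Q(√203, √265):Q], so Q(γ) = Q(√203, √265).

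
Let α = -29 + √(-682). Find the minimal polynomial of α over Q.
m_α(x) = x^2 + 58x + 1523

From α + 29 = √(-682), squaring gives (α + 29)^2 = -682, i.e. α^2 + 58α + 841 = -682, so α^2 + 58α + 1523 = 0. The discriminant of x^2 + 58x + 1523 is (58)^2 - 4·(1523) = 3364 - 6092 = -2728, and 4·(-682) is not a perfect square in Q since -682 is squarefree and ≠ 1. Hence x^2 + 58x + 1523 is irreducible over Q and is the minimal polynomial of α.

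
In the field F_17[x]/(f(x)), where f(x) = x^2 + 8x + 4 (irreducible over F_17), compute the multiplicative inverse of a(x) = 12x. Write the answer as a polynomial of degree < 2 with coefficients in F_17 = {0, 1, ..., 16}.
a(x)^(-1) ≡ 6x + 14 (mod f(x))

Since f is irreducible over F_17, F_17[x]/(f) is a field and a(x) ≠ 0 has an inverse. Apply the extended Euclidean algorithm to f(x) and a(x) in F_17[x]: f(x) = (10x + 12)·a(x) + (4). The last nonzero remainder is the constant 4 = gcd(f, a) in F_17. Back-substituting through the division chain expresses 4 = s(x)·a(x) + t(x)·f(x) with s(x) ≡ 7x + 5 (mod f), so (7x + 5)·a(x) ≡ 4 (mod f). Multiplying by 4^(-1) ≡ 13 in F_17 gives a(x)^(-1) ≡ 13·(7x + 5) ≡ 6x + 14 (mod f). Check: (12x)·(6x + 14) = 4x^2 + 15x ≡ 1 (mod x^2 + 8x + 4).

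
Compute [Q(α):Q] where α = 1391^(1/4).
[Q(α):Q] = 4

α is a root of x^4 - 1391. By Eisenstein's criterion at the prime p = 13 (which divides the constant term 1391 but p^2 = 169 does not, since 1391 is squarefree), x^4 - 1391 is irreducible over Q. Hence [Q(α):Q] = 4.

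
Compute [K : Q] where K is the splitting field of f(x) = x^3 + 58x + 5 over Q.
[K : Q] = 6

By the rational root test, any rational root of the monic integer polynomial f(x) = x^3 + 58x + 5 must be an integer dividing the constant term 5, i.e. one of ±{1, 5}. Evaluating: f(1) = 64, f(-1) = -54, f(5) = 420, f(-5) = -410; none is 0, so f has no rational root and is therefore irreducible over Q (a cubic with no linear factor over a field is irreducible). For an irreducible cubic, the Galois group is A_3 or S_3 according as the discriminant disc(f) = -4a^3 - 27b^2 = -4·(58)^3 - 27·(5)^2 = -781123 is or is not a square in Q. Here disc(f) = -781123 is not a perfect square in Q, so the Galois group of f over Q is not contained in A_3 and must be all of S_3. The splitting field has degree |S_3| = 6 over Q, so [K : Q] = 6.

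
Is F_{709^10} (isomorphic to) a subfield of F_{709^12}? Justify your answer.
No: F_{709^10} is not a subfield of F_{709^12}

F_{p^m} embeds in F_{p^n} iff m | n. Here 10 ∤ 12 (since 12 = 1·10 + 2 with remainder 2 ≠ 0), so F_{709^10} is not a subfield of F_{709^12}. Equivalently: if it were, the tower law would give 10 = [F_{709^10}:F_709] dividing [F_{709^12}:F_709] = 12, contradiction.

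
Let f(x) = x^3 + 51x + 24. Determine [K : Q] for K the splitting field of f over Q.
[K : Q] = 6

By the rational root test, any rational root of the monic integer polynomial f(x) = x^3 + 51x + 24 must be an integer dividing the constant term 24, i.e. one of ±{1, 2, 3, 4, 6, 8, 12, 24}. Evaluating: f(1) = 76, f(-1) = -28, f(2) = 134, f(-2) = -86, f(3) = 204, f(-3) = -156, f(4) = 292, f(-4) = -244, f(6) = 546, f(-6) = -498, f(8) = 944, f(-8) = -896, f(12) = 2364, f(-12) = -2316, f(24) = 15072, f(-24) = -15024; none is 0, so f has no rational root and is therefore irreducible over Q (a cubic with no linear factor over a field is irreducible). For an irreducible cubic, the Galois group is A_3 or S_3 according as the discriminant disc(f) = -4a^3 - 27b^2 = -4·(51)^3 - 27·(24)^2 = -546156 is or is not a square in Q. Here disc(f) = -546156 is not a perfect square in Q, so the Galois group of f over Q is not contained in A_3 and must be all of S_3. The splitting field has degree |S_3| = 6 over Q, so [K : Q] = 6.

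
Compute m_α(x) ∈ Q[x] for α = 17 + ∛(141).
m_α(x) = x^3 - 51x^2 + 867x - 5054

Set β = α - 17 = ∛(141), so β^3 = 141. Then (α - 17)^3 - 141 = 0, i.e. α is a root of g(x) = (x - 17)^3 - 141 = x^3 - 51x^2 + 867x - 5054. Since g(x) = h(x - 17) where h(x) = x^3 - 141, and h is irreducible over Q (because 141 is not a perfect cube, so h has no rational root, and a monic cubic with no rational root is irreducible), g is also irreducible (irreducibility is preserved under the substitution x → x - 17). Hence m_α(x) = x^3 - 51x^2 + 867x - 5054.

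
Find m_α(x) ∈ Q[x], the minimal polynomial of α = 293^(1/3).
m_α(x) = x^3 - 293

α satisfies α^3 = 293, so x^3 - 293 annihilates α. By the rational root test, a rational root p/q (in lowest terms) of x^3 - 293 would satisfy p^3 = 293 q^3, forcing q = 1 and p^3 = 293; but 293 is not a perfect cube, contradiction. A monic cubic over Q with no rational root is irreducible (any nontrivial factorization would include a linear factor). Hence x^3 - 293 is the minimal polynomial of α, and in particular [Q(α):Q] = 3.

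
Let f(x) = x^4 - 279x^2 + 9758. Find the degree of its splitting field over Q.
[K : Q] = 4

Solving the quadratic in x^2: x^2 = (279 ± √(279^2 - 4·9758))/2 = (279 ± √38809)/2 = (279 ± 197)/2, giving x^2 = 238 or x^2 = 41. So f(x) = (x^2 - 238)(x^2 - 41) and the roots of f are ±√238, ±√41. Hence the splitting field is K = Q(√238, √41). Since 238 and 41 are distinct squarefree integers > 1, their product 9758 is not a perfect square, so √41 ∉ Q(√238). By the tower law [K:Q] = [Q(√238,√41):Q(√238)] · [Q(√238):Q] = 2 · 2 = 4.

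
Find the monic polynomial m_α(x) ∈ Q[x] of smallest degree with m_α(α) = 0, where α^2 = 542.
m_α(x) = x^2 - 542

α satisfies α^2 - 542 = 0, so x^2 - 542 annihilates α. Since d = 542 is squarefree and ≠ 1, it is not a perfect square in Q, so x^2 - 542 has no rational root and is therefore irreducible over Q (a degree-2 polynomial over a field is irreducible iff it has no root). Hence m_α(x) = x^2 - 542.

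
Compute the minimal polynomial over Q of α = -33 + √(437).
m_α(x) = x^2 + 66x + 652

From α + 33 = √(437), squaring gives (α + 33)^2 = 437, i.e. α^2 + 66α + 1089 = 437, so α^2 + 66α + 652 = 0. The discriminant of x^2 + 66x + 652 is (66)^2 - 4·(652) = 4356 - 2608 = 1748, and 4·(437) is not a perfect square in Q since 437 is squarefree and ≠ 1. Hence x^2 + 66x + 652 is irreducible over Q and is the minimal polynomial of α.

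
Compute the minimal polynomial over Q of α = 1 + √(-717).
m_α(x) = x^2 - 2x + 718

From α - 1 = √(-717), squaring gives (α - 1)^2 = -717, i.e. α^2 - 2α + 1 = -717, so α^2 - 2α + 718 = 0. The discriminant of x^2 - 2x + 718 is (-2)^2 - 4·(718) = 4 - 2872 = -2868, and 4·(-717) is not a perfect square in Q since -717 is squarefree and ≠ 1. Hence x^2 - 2x + 718 is irreducible over Q and is the minimal polynomial of α.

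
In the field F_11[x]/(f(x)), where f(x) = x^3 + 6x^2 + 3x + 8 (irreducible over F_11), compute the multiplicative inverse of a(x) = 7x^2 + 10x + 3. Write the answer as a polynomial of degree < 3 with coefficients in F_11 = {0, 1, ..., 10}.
a(x)^(-1) ≡ 6x^2 + 10x + 5 (mod f(x))

Since f is irreducible over F_11, F_11[x]/(f) is a field and a(x) ≠ 0 has an inverse. Apply the extended Euclidean algorithm to f(x) and a(x) in F_11[x]: f(x) = (8x + 2)·a(x) + (3x + 2);  a(x) = (6x + 3)·(3x + 2) + (8). The last nonzero remainder is the constant 8 = gcd(f, a) in F_11. Back-substituting through the division chain expresses 8 = s(x)·a(x) + t(x)·f(x) with s(x) ≡ 4x^2 + 3x + 7 (mod f), so (4x^2 + 3x + 7)·a(x) ≡ 8 (mod f). Multiplying by 8^(-1) ≡ 7 in F_11 gives a(x)^(-1) ≡ 7·(4x^2 + 3x + 7) ≡ 6x^2 + 10x + 5 (mod f). Check: (7x^2 + 10x + 3)·(6x^2 + 10x + 5) = 9x^4 + 9x^3 + 10x^2 + 3x + 4 ≡ 1 (mod x^3 + 6x^2 + 3x + 8).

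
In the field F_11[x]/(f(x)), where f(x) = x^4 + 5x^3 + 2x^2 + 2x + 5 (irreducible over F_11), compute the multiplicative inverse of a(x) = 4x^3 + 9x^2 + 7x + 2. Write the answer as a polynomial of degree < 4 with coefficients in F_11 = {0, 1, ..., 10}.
a(x)^(-1) ≡ 5x^3 + 8x^2 + 4x + 6 (mod f(x))

Since f is irreducible over F_11, F_11[x]/(f) is a field and a(x) ≠ 0 has an inverse. Apply the extended Euclidean algorithm to f(x) and a(x) in F_11[x]: f(x) = (3x)·a(x) + (3x^2 + 7x + 5);  a(x) = (5x + 6)·(3x^2 + 7x + 5) + (6x + 5);  (3x^2 + 7x + 5) = (6x + 9)·(6x + 5) + (4). The last nonzero remainder is the constant 4 = gcd(f, a) in F_11. Back-substituting through the division chain expresses 4 = s(x)·a(x) + t(x)·f(x) with s(x) ≡ 9x^3 + 10x^2 + 5x + 2 (mod f), so (9x^3 + 10x^2 + 5x + 2)·a(x) ≡ 4 (mod f). Multiplying by 4^(-1) ≡ 3 in F_11 gives a(x)^(-1) ≡ 3·(9x^3 + 10x^2 + 5x + 2) ≡ 5x^3 + 8x^2 + 4x + 6 (mod f). Check: (4x^3 + 9x^2 + 7x + 2)·(5x^3 + 8x^2 + 4x + 6) = 9x^6 + 2x^4 + 5x^3 + 10x^2 + 6x + 1 ≡ 1 (mod x^4 + 5x^3 + 2x^2 + 2x + 5).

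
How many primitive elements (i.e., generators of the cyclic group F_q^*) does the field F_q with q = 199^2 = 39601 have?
There are φ(39600) = 9600 primitive elements

F_q^* is cyclic of order q - 1 = 39600. A cyclic group of order m has exactly φ(m) generators. Here m = 39600 = 2^4 · 3^2 · 5^2 · 11, so the number of primitive elements is φ(39600) = 9600.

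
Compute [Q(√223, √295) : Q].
[Q(√223, √295) : Q] = 4

[Q(√223):Q] = 2 (min poly x^2 - 223, irreducible since 223 is squarefree > 1). For the top step, suppose √295 ∈ Q(√223), say √295 = c + d√223 with c, d ∈ Q. Squaring: 295 = c^2 + 223d^2 + 2cd√223. Since √223 ∉ Q this forces 2cd = 0. If d = 0 then √295 = c ∈ Q, contradicting 295 squarefree > 1. If c = 0 then 295 = 223d^2, so 223·295 = (223d)^2 is a perfect square in Q — but 223·295 = 65785 is not a perfect square (since 223 and 295 are distinct squarefree integers). Contradiction. Hence √295 ∉ Q(√223), so x^2 - 295 stays irreducible over Q(√223) and [Q(√223, √295) : Q(√223)] = 2. By the tower law, [Q(√223, √295) : Q] = 2 · 2 = 4.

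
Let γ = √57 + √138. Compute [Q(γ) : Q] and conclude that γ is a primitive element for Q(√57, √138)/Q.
[Q(γ) : Q] = 4 (equivalently, Q(γ) = Q(√57, √138))

Obviously Q(γ) ⊆ Q(√57, √138), and [Q(√57, √138):Q] = 4 (since 57, 138 are distinct squarefree integers > 1 with 7866 not a perfect square). To show equality we compute the minimal polynomial of γ. From γ = √57 + √138: γ^2 = 57 + 2√(7866) + 138 = 195 + 2√(7866), so γ^2 - 195 = 2√(7866); squaring, (γ^2 - 195)^2 = 4·7866, i.e. γ^4 - 390γ^2 + 38025 - 31464 = 0, i.e. γ^4 - 390γ^2 + 6561 = 0. So γ is a root of x^4 - 390x^2 + 6561. This polynomial is irreducible over Q: it has no rational root (each ±√57 ± √138 is irrational), and any factorization into two quadratics over Q would force √(7866) ∈ Q (pairing opposite roots) or √57, √138 ∈ Q (other pairings), all impossible. Hence [Q(γ):Q] = 4 = [Q(√57, √138):Q], so Q(γ) = Q(√57, √138).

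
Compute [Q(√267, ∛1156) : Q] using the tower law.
[Q(√267, ∛1156) : Q] = 6

Let L = Q(√267, ∛1156). Since Q(√267) ⊂ L and [Q(√267):Q] = 2, the tower law gives 2 | [L:Q]. Likewise Q(∛1156) ⊂ L with [Q(∛1156):Q] = 3 (because 1156 is not a perfect cube), so 3 | [L:Q]. As gcd(2,3) = 1, [L:Q] is divisible by 6. Conversely L is generated over Q by √267 and ∛1156, so [L:Q] ≤ 2·3 = 6. Therefore [Q(√267, ∛1156) : Q] = 6.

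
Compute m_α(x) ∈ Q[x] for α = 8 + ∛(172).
m_α(x) = x^3 - 24x^2 + 192x - 684

Set β = α - 8 = ∛(172), so β^3 = 172. Then (α - 8)^3 - 172 = 0, i.e. α is a root of g(x) = (x - 8)^3 - 172 = x^3 - 24x^2 + 192x - 684. Since g(x) = h(x - 8) where h(x) = x^3 - 172, and h is irreducible over Q (because 172 is not a perfect cube, so h has no rational root, and a monic cubic with no rational root is irreducible), g is also irreducible (irreducibility is preserved under the substitution x → x - 8). Hence m_α(x) = x^3 - 24x^2 + 192x - 684.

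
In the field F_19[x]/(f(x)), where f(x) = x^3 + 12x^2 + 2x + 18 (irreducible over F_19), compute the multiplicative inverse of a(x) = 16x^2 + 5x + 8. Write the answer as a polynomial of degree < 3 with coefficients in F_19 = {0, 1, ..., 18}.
a(x)^(-1) ≡ 4x + 4 (mod f(x))

Since f is irreducible over F_19, F_19[x]/(f) is a field and a(x) ≠ 0 has an inverse. Apply the extended Euclidean algorithm to f(x) and a(x) in F_19[x]: f(x) = (6x + 6)·a(x) + (8). The last nonzero remainder is the constant 8 = gcd(f, a) in F_19. Back-substituting through the division chain expresses 8 = s(x)·a(x) + t(x)·f(x) with s(x) ≡ 13x + 13 (mod f), so (13x + 13)·a(x) ≡ 8 (mod f). Multiplying by 8^(-1) ≡ 12 in F_19 gives a(x)^(-1) ≡ 12·(13x + 13) ≡ 4x + 4 (mod f). Check: (16x^2 + 5x + 8)·(4x + 4) = 7x^3 + 8x^2 + 14x + 13 ≡ 1 (mod x^3 + 12x^2 + 2x + 18).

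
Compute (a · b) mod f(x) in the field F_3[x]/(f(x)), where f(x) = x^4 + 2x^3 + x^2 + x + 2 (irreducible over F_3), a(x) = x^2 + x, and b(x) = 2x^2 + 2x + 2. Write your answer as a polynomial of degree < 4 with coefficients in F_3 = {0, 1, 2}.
a · b ≡ 2x^2 + 2 (mod f(x))

Multiply in F_3[x]: a(x)·b(x) = (x^2 + x)·(2x^2 + 2x + 2) = 2x^4 + x^3 + x^2 + 2x. This has degree ≥ 4, so divide by f(x) over F_3: 2x^4 + x^3 + x^2 + 2x = (2)·(x^4 + 2x^3 + x^2 + x + 2) + (2x^2 + 2). Hence a·b ≡ 2x^2 + 2 (mod f). (F_3[x]/(f) is a field with 3^4 = 81 elements since f is irreducible of degree 4.)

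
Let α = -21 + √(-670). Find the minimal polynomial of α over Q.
m_α(x) = x^2 + 42x + 1111

From α + 21 = √(-670), squaring gives (α + 21)^2 = -670, i.e. α^2 + 42α + 441 = -670, so α^2 + 42α + 1111 = 0. The discriminant of x^2 + 42x + 1111 is (42)^2 - 4·(1111) = 1764 - 4444 = -2680, and 4·(-670) is not a perfect square in Q since -670 is squarefree and ≠ 1. Hence x^2 + 42x + 1111 is irreducible over Q and is the minimal polynomial of α.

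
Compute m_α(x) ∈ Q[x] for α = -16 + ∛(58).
m_α(x) = x^3 + 48x^2 + 768x + 4038

Set β = α + 16 = ∛(58), so β^3 = 58. Then (α + 16)^3 - 58 = 0, i.e. α is a root of g(x) = (x + 16)^3 - 58 = x^3 + 48x^2 + 768x + 4038. Since g(x) = h(x + 16) where h(x) = x^3 - 58, and h is irreducible over Q (because 58 is not a perfect cube, so h has no rational root, and a monic cubic with no rational root is irreducible), g is also irreducible (irreducibility is preserved under the substitution x → x + 16). Hence m_α(x) = x^3 + 48x^2 + 768x + 4038.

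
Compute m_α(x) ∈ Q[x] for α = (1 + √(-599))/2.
m_α(x) = x^2 - x + 150

From 2α - 1 = √(-599), squaring gives (2α - 1)^2 = -599, i.e. 4α^2 - 4α + 1 = -599, so α^2 - α + (1 + 599)/4 = 0. Since -599 ≡ 1 (mod 4), (1 + 599)/4 = 150 ∈ Z. The polynomial x^2 - x + 150 has discriminant 1 - 4·(150) = -599, which is not a perfect square in Q (d = -599 is squarefree and ≠ 1), so x^2 - x + 150 is irreducible over Q. It is the minimal polynomial of α.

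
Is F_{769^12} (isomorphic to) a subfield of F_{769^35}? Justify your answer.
No: F_{769^12} is not a subfield of F_{769^35}

F_{p^m} embeds in F_{p^n} iff m | n. Here 12 ∤ 35 (since 35 = 2·12 + 11 with remainder 11 ≠ 0), so F_{769^12} is not a subfield of F_{769^35}. Equivalently: if it were, the tower law would give 12 = [F_{769^12}:F_769] dividing [F_{769^35}:F_769] = 35, contradiction.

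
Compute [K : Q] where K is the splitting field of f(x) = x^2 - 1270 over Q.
[K : Q] = 2

f(x) = x^2 - 1270 factors as (x - √1270)(x + √1270). The splitting field is K = Q(√1270). Since 1270 is squarefree and > 1, it is not a perfect square, so x^2 - 1270 is irreducible over Q and [Q(√1270) : Q] = 2. Hence [K : Q] = 2.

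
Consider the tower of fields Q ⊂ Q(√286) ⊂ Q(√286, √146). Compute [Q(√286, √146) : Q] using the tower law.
[Q(√286, √146) : Q] = 4

[Q(√286):Q] = 2 (min poly x^2 - 286, irreducible since 286 is squarefree > 1). For the top step, suppose √146 ∈ Q(√286), say √146 = c + d√286 with c, d ∈ Q. Squaring: 146 = c^2 + 286d^2 + 2cd√286. Since √286 ∉ Q this forces 2cd = 0. If d = 0 then √146 = c ∈ Q, contradicting 146 squarefree > 1. If c = 0 then 146 = 286d^2, so 286·146 = (286d)^2 is a perfect square in Q — but 286·146 = 41756 is not a perfect square (since 286 and 146 are distinct squarefree integers). Contradiction. Hence √146 ∉ Q(√286), so x^2 - 146 stays irreducible over Q(√286) and [Q(√286, √146) : Q(√286)] = 2. By the tower law, [Q(√286, √146) : Q] = 2 · 2 = 4.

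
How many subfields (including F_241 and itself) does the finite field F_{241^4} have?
F_{241^4} has 3 subfields

The subfields of F_{p^n} are exactly the fields F_{p^d} for d | n (each is the fixed field of the unique index-d subgroup of Gal(F_{p^n}/F_p) ≅ Z/nZ). The divisors of n = 4 are {1, 2, 4}, giving 3 subfields: F_{241^1}, F_{241^2}, F_{241^4}.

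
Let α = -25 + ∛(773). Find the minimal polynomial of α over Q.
m_α(x) = x^3 + 75x^2 + 1875x + 14852

Set β = α + 25 = ∛(773), so β^3 = 773. Then (α + 25)^3 - 773 = 0, i.e. α is a root of g(x) = (x + 25)^3 - 773 = x^3 + 75x^2 + 1875x + 14852. Since g(x) = h(x + 25) where h(x) = x^3 - 773, and h is irreducible over Q (because 773 is not a perfect cube, so h has no rational root, and a monic cubic with no rational root is irreducible), g is also irreducible (irreducibility is preserved under the substitution x → x + 25). Hence m_α(x) = x^3 + 75x^2 + 1875x + 14852.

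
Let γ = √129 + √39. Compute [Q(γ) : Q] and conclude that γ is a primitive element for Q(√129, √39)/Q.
[Q(γ) : Q] = 4 (equivalently, Q(γ) = Q(√129, √39))

Obviously Q(γ) ⊆ Q(√129, √39), and [Q(√129, √39):Q] = 4 (since 129, 39 are distinct squarefree integers > 1 with 5031 not a perfect square). To show equality we compute the minimal polynomial of γ. From γ = √129 + √39: γ^2 = 129 + 2√(5031) + 39 = 168 + 2√(5031), so γ^2 - 168 = 2√(5031); squaring, (γ^2 - 168)^2 = 4·5031, i.e. γ^4 - 336γ^2 + 28224 - 20124 = 0, i.e. γ^4 - 336γ^2 + 8100 = 0. So γ is a root of x^4 - 336x^2 + 8100. This polynomial is irreducible over Q: it has no rational root (each ±√129 ± √39 is irrational), and any factorization into two quadratics over Q would force √(5031) ∈ Q (pairing opposite roots) or √129, √39 ∈ Q (other pairings), all impossible. Hence [Q(γ):Q] = 4 = [Q(√129, √39):Q], so Q(γ) = Q(√129, √39).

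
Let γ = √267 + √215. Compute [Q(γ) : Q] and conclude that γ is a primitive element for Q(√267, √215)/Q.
[Q(γ) : Q] = 4 (equivalently, Q(γ) = Q(√267, √215))

Obviously Q(γ) ⊆ Q(√267, √215), and [Q(√267, √215):Q] = 4 (since 267, 215 are distinct squarefree integers > 1 with 57405 not a perfect square). To show equality we compute the minimal polynomial of γ. From γ = √267 + √215: γ^2 = 267 + 2√(57405) + 215 = 482 + 2√(57405), so γ^2 - 482 = 2√(57405); squaring, (γ^2 - 482)^2 = 4·57405, i.e. γ^4 - 964γ^2 + 232324 - 229620 = 0, i.e. γ^4 - 964γ^2 + 2704 = 0. So γ is a root of x^4 - 964x^2 + 2704. This polynomial is irreducible over Q: it has no rational root (each ±√267 ± √215 is irrational), and any factorization into two quadratics over Q would force √(57405) ∈ Q (pairing opposite roots) or √267, √215 ∈ Q (other pairings), all impossible. Hence [Q(γ):Q] = 4 = [Q(√267, √215):Q], so Q(γ) = Q(√267, √215).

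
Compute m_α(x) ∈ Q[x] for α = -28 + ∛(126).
m_α(x) = x^3 + 84x^2 + 2352x + 21826

Set β = α + 28 = ∛(126), so β^3 = 126. Then (α + 28)^3 - 126 = 0, i.e. α is a root of g(x) = (x + 28)^3 - 126 = x^3 + 84x^2 + 2352x + 21826. Since g(x) = h(x + 28) where h(x) = x^3 - 126, and h is irreducible over Q (because 126 is not a perfect cube, so h has no rational root, and a monic cubic with no rational root is irreducible), g is also irreducible (irreducibility is preserved under the substitution x → x + 28). Hence m_α(x) = x^3 + 84x^2 + 2352x + 21826.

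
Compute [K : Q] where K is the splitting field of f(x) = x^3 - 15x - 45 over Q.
[K : Q] = 6

By the rational root test, any rational root of the monic integer polynomial f(x) = x^3 - 15x - 45 must be an integer dividing the constant term -45, i.e. one of ±{1, 3, 5, 9, 15, 45}. Evaluating: f(1) = -59, f(-1) = -31, f(3) = -63, f(-3) = -27, f(5) = 5, f(-5) = -95, f(9) = 549, f(-9) = -639, f(15) = 3105, f(-15) = -3195, f(45) = 90405, f(-45) = -90495; none is 0, so f has no rational root and is therefore irreducible over Q (a cubic with no linear factor over a field is irreducible). For an irreducible cubic, the Galois group is A_3 or S_3 according as the discriminant disc(f) = -4a^3 - 27b^2 = -4·(-15)^3 - 27·(-45)^2 = -41175 is or is not a square in Q. Here disc(f) = -41175 is not a perfect square in Q, so the Galois group of f over Q is not contained in A_3 and must be all of S_3. The splitting field has degree |S_3| = 6 over Q, so [K : Q] = 6.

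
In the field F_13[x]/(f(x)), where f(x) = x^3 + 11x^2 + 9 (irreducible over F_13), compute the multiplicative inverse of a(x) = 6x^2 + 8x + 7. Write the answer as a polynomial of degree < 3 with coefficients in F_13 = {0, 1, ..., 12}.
a(x)^(-1) ≡ 2x^2 + 4x + 10 (mod f(x))

Since f is irreducible over F_13, F_13[x]/(f) is a field and a(x) ≠ 0 has an inverse. Apply the extended Euclidean algorithm to f(x) and a(x) in F_13[x]: f(x) = (11x + 11)·a(x) + (4x + 10);  a(x) = (8x + 8)·(4x + 10) + (5). The last nonzero remainder is the constant 5 = gcd(f, a) in F_13. Back-substituting through the division chain expresses 5 = s(x)·a(x) + t(x)·f(x) with s(x) ≡ 10x^2 + 7x + 11 (mod f), so (10x^2 + 7x + 11)·a(x) ≡ 5 (mod f). Multiplying by 5^(-1) ≡ 8 in F_13 gives a(x)^(-1) ≡ 8·(10x^2 + 7x + 11) ≡ 2x^2 + 4x + 10 (mod f). Check: (6x^2 + 8x + 7)·(2x^2 + 4x + 10) = 12x^4 + x^3 + 2x^2 + 4x + 5 ≡ 1 (mod x^3 + 11x^2 + 9).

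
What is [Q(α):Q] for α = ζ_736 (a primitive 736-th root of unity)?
[Q(α):Q] = 352

The minimal polynomial of ζ_736 over Q is the 736-th cyclotomic polynomial Φ_736(x), which is irreducible over Q and has degree φ(736) = 352. Hence [Q(α):Q] = φ(736) = 352.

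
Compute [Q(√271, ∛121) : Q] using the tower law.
[Q(√271, ∛121) : Q] = 6

Let L = Q(√271, ∛121). Since Q(√271) ⊂ L and [Q(√271):Q] = 2, the tower law gives 2 | [L:Q]. Likewise Q(∛121) ⊂ L with [Q(∛121):Q] = 3 (because 121 is not a perfect cube), so 3 | [L:Q]. As gcd(2,3) = 1, [L:Q] is divisible by 6. Conversely L is generated over Q by √271 and ∛121, so [L:Q] ≤ 2·3 = 6. Therefore [Q(√271, ∛121) : Q] = 6.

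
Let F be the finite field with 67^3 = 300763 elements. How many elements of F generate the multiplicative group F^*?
There are φ(300762) = 75600 primitive elements

F_q^* is cyclic of order q - 1 = 300762. A cyclic group of order m has exactly φ(m) generators. Here m = 300762 = 2 · 3^2 · 7^2 · 11 · 31, so the number of primitive elements is φ(300762) = 75600.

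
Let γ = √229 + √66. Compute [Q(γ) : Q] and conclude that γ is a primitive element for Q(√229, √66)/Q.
[Q(γ) : Q] = 4 (equivalently, Q(γ) = Q(√229, √66))

Obviously Q(γ) ⊆ Q(√229, √66), and [Q(√229, √66):Q] = 4 (since 229, 66 are distinct squarefree integers > 1 with 15114 not a perfect square). To show equality we compute the minimal polynomial of γ. From γ = √229 + √66: γ^2 = 229 + 2√(15114) + 66 = 295 + 2√(15114), so γ^2 - 295 = 2√(15114); squaring, (γ^2 - 295)^2 = 4·15114, i.e. γ^4 - 590γ^2 + 87025 - 60456 = 0, i.e. γ^4 - 590γ^2 + 26569 = 0. So γ is a root of x^4 - 590x^2 + 26569. This polynomial is irreducible over Q: it has no rational root (each ±√229 ± √66 is irrational), and any factorization into two quadratics over Q would force √(15114) ∈ Q (pairing opposite roots) or √229, √66 ∈ Q (other pairings), all impossible. Hence [Q(γ):Q] = 4 = [Q(√229, √66):Q], so Q(γ) = Q(√229, √66).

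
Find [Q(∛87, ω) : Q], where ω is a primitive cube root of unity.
[Q(∛87, ω) : Q] = 6

[Q(∛87):Q] = 3 (min poly x^3 - 87, irreducible since 87 is not a perfect cube). [Q(ω):Q] = 2 (min poly x^2 + x + 1). Since Q(∛87) ⊂ R and ω ∉ R, we have ω ∉ Q(∛87), so x^2 + x + 1 remains irreducible over Q(∛87) and [Q(∛87, ω) : Q(∛87)] = 2. By the tower law, [Q(∛87, ω) : Q] = 3 · 2 = 6. (In fact Q(∛87, ω) is the splitting field of x^3 - 87 over Q.)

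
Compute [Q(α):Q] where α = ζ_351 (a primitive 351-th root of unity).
[Q(α):Q] = 216

The minimal polynomial of ζ_351 over Q is the 351-th cyclotomic polynomial Φ_351(x), which is irreducible over Q and has degree φ(351) = 216. Hence [Q(α):Q] = φ(351) = 216.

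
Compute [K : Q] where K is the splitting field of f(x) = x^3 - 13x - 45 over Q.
[K : Q] = 6

By the rational root test, any rational root of the monic integer polynomial f(x) = x^3 - 13x - 45 must be an integer dividing the constant term -45, i.e. one of ±{1, 3, 5, 9, 15, 45}. Evaluating: f(1) = -57, f(-1) = -33, f(3) = -57, f(-3) = -33, f(5) = 15, f(-5) = -105, f(9) = 567, f(-9) = -657, f(15) = 3135, f(-15) = -3225, f(45) = 90495, f(-45) = -90585; none is 0, so f has no rational root and is therefore irreducible over Q (a cubic with no linear factor over a field is irreducible). For an irreducible cubic, the Galois group is A_3 or S_3 according as the discriminant disc(f) = -4a^3 - 27b^2 = -4·(-13)^3 - 27·(-45)^2 = -45887 is or is not a square in Q. Here disc(f) = -45887 is not a perfect square in Q, so the Galois group of f over Q is not contained in A_3 and must be all of S_3. The splitting field has degree |S_3| = 6 over Q, so [K : Q] = 6.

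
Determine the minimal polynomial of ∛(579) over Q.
m_α(x) = x^3 - 579

α satisfies α^3 = 579, so x^3 - 579 annihilates α. By the rational root test, a rational root p/q (in lowest terms) of x^3 - 579 would satisfy p^3 = 579 q^3, forcing q = 1 and p^3 = 579; but 579 is not a perfect cube, contradiction. A monic cubic over Q with no rational root is irreducible (any nontrivial factorization would include a linear factor). Hence x^3 - 579 is the minimal polynomial of α, and in particular [Q(α):Q] = 3.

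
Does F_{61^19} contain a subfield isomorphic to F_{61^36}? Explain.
No: F_{61^36} is not a subfield of F_{61^19}

F_{p^m} embeds in F_{p^n} iff m | n. Here 36 ∤ 19 (since 19 = 0·36 + 19 with remainder 19 ≠ 0), so F_{61^36} is not a subfield of F_{61^19}. Equivalently: if it were, the tower law would give 36 = [F_{61^36}:F_61] dividing [F_{61^19}:F_61] = 19, contradiction.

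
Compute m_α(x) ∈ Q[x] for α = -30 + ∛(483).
m_α(x) = x^3 + 90x^2 + 2700x + 26517

Set β = α + 30 = ∛(483), so β^3 = 483. Then (α + 30)^3 - 483 = 0, i.e. α is a root of g(x) = (x + 30)^3 - 483 = x^3 + 90x^2 + 2700x + 26517. Since g(x) = h(x + 30) where h(x) = x^3 - 483, and h is irreducible over Q (because 483 is not a perfect cube, so h has no rational root, and a monic cubic with no rational root is irreducible), g is also irreducible (irreducibility is preserved under the substitution x → x + 30). Hence m_α(x) = x^3 + 90x^2 + 2700x + 26517.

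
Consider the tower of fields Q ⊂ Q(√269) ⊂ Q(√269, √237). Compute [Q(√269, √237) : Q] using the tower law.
[Q(√269, √237) : Q] = 4

[Q(√269):Q] = 2 (min poly x^2 - 269, irreducible since 269 is squarefree > 1). For the top step, suppose √237 ∈ Q(√269), say √237 = c + d√269 with c, d ∈ Q. Squaring: 237 = c^2 + 269d^2 + 2cd√269. Since √269 ∉ Q this forces 2cd = 0. If d = 0 then √237 = c ∈ Q, contradicting 237 squarefree > 1. If c = 0 then 237 = 269d^2, so 269·237 = (269d)^2 is a perfect square in Q — but 269·237 = 63753 is not a perfect square (since 269 and 237 are distinct squarefree integers). Contradiction. Hence √237 ∉ Q(√269), so x^2 - 237 stays irreducible over Q(√269) and [Q(√269, √237) : Q(√269)] = 2. By the tower law, [Q(√269, √237) : Q] = 2 · 2 = 4.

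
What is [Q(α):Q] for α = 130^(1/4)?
[Q(α):Q] = 4

α is a root of x^4 - 130. By Eisenstein's criterion at the prime p = 2 (which divides the constant term 130 but p^2 = 4 does not, since 130 is squarefree), x^4 - 130 is irreducible over Q. Hence [Q(α):Q] = 4.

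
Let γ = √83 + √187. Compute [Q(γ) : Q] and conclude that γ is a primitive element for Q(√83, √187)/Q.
[Q(γ) : Q] = 4 (equivalently, Q(γ) = Q(√83, √187))

Obviously Q(γ) ⊆ Q(√83, √187), and [Q(√83, √187):Q] = 4 (since 83, 187 are distinct squarefree integers > 1 with 15521 not a perfect square). To show equality we compute the minimal polynomial of γ. From γ = √83 + √187: γ^2 = 83 + 2√(15521) + 187 = 270 + 2√(15521), so γ^2 - 270 = 2√(15521); squaring, (γ^2 - 270)^2 = 4·15521, i.e. γ^4 - 540γ^2 + 72900 - 62084 = 0, i.e. γ^4 - 540γ^2 + 10816 = 0. So γ is a root of x^4 - 540x^2 + 10816. This polynomial is irreducible over Q: it has no rational root (each ±√83 ± √187 is irrational), and any factorization into two quadratics over Q would force √(15521) ∈ Q (pairing opposite roots) or √83, √187 ∈ Q (other pairings), all impossible. Hence [Q(γ):Q] = 4 = [Q(√83, √187):Q], so Q(γ) = Q(√83, √187).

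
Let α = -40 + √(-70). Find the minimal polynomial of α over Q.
m_α(x) = x^2 + 80x + 1670

From α + 40 = √(-70), squaring gives (α + 40)^2 = -70, i.e. α^2 + 80α + 1600 = -70, so α^2 + 80α + 1670 = 0. The discriminant of x^2 + 80x + 1670 is (80)^2 - 4·(1670) = 6400 - 6680 = -280, and 4·(-70) is not a perfect square in Q since -70 is squarefree and ≠ 1. Hence x^2 + 80x + 1670 is irreducible over Q and is the minimal polynomial of α.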